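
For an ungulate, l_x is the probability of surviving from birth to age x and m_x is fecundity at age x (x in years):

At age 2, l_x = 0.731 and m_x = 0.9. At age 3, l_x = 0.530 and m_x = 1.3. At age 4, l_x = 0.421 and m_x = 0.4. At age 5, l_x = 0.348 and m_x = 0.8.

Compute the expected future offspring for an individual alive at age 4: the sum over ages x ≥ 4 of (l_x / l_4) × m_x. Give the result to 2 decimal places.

l_4 = 0.421. Conditional survival from age 4 to x is l_x / l_4.
  x=4: (0.421/0.421) × 0.4 = 0.4000
  x=5: (0.348/0.421) × 0.8 = 0.6613
Sum = 0.4000 + 0.6613 = 1.0613

1.06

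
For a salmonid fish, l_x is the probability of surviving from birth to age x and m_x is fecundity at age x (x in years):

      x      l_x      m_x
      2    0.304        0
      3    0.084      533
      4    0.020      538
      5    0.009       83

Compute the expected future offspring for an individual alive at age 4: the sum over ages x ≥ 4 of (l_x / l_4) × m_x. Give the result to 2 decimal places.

l_4 = 0.020. Conditional survival from age 4 to x is l_x / l_4.
  x=4: (0.020/0.020) × 538 = 538.0000
  x=5: (0.009/0.020) × 83 = 37.3500
Sum = 538.0000 + 37.3500 = 575.3500

575.35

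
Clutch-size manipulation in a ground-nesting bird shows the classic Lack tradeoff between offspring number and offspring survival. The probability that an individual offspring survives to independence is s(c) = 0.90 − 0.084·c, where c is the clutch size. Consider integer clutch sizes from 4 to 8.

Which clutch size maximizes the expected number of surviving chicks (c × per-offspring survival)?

Expected surviving chicks = c × s(c):
  c=4: 4 × 0.564 = 2.256
  c=5: 5 × 0.480 = 2.400
  c=6: 6 × 0.396 = 2.376
  c=7: 7 × 0.312 = 2.184
  c=8: 8 × 0.228 = 1.824
Maximum at c = 5 (2.400 surviving chicks).

5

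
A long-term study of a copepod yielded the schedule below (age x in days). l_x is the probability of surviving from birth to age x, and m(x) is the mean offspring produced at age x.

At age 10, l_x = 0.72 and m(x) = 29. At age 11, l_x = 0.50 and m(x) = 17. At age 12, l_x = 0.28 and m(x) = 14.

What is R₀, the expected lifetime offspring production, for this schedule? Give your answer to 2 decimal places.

R₀ = Σ l_x m(x):
  age 10: 0.72 × 29 = 20.8800
  age 11: 0.50 × 17 = 8.5000
  age 12: 0.28 × 14 = 3.9200
R₀ = 20.8800 + 8.5000 + 3.9200 = 33.3000

33.30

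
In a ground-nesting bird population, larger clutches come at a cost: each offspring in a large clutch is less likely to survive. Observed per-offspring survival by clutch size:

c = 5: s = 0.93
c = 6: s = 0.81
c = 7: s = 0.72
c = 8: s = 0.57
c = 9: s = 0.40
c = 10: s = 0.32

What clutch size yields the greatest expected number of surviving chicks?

Expected surviving chicks = c × s(c):
  c=5: 5 × 0.93 = 4.650
  c=6: 6 × 0.81 = 4.860
  c=7: 7 × 0.72 = 5.040
  c=8: 8 × 0.57 = 4.560
  c=9: 9 × 0.40 = 3.600
  c=10: 10 × 0.32 = 3.200
Maximum at c = 7 (5.040 surviving chicks).

7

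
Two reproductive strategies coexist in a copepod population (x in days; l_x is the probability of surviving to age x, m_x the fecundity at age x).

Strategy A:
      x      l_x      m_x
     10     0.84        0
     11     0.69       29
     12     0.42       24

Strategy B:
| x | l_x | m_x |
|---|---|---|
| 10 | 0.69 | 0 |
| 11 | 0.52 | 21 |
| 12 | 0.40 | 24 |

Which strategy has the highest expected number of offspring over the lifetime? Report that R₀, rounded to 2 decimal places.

Strategy A: R₀ = 0.84×0 + 0.69×29 + 0.42×24 = 30.0900
Strategy B: R₀ = 0.69×0 + 0.52×21 + 0.40×24 = 20.5200
Highest R₀: strategy A with 30.0900.

30.09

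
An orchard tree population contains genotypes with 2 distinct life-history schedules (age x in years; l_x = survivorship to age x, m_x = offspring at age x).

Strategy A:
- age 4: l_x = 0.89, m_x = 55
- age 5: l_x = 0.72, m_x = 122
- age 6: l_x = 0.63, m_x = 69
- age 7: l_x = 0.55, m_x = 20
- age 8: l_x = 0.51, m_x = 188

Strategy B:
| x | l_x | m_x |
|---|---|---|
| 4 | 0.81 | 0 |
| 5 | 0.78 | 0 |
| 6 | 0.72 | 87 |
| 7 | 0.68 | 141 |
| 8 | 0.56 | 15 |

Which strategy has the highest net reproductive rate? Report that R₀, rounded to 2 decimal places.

287.14

Strategy A: R₀ = 0.89×55 + 0.72×122 + 0.63×69 + 0.55×20 + 0.51×188 = 287.1400
Strategy B: R₀ = 0.81×0 + 0.78×0 + 0.72×87 + 0.68×141 + 0.56×15 = 166.9200
Highest R₀: strategy A with 287.1400.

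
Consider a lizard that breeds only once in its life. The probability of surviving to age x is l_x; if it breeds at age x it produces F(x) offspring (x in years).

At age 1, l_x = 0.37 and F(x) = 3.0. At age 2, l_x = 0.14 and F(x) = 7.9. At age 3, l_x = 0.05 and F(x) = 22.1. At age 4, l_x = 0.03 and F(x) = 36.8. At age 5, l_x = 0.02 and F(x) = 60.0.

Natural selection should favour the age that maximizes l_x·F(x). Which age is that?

Expected offspring if breeding at age x = l_x × F(x):
  age 1: 0.37 × 3.0 = 1.110
  age 2: 0.14 × 7.9 = 1.106
  age 3: 0.05 × 22.1 = 1.105
  age 4: 0.03 × 36.8 = 1.104
  age 5: 0.02 × 60.0 = 1.200
Maximum at age 5 (1.200).

5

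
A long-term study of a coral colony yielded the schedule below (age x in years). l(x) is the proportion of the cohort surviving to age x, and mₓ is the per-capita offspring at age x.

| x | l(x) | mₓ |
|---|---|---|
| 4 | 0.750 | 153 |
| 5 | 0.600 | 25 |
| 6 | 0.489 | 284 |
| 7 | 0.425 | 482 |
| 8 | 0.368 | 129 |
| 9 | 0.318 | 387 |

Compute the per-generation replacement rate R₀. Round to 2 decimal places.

R₀ = Σ l(x) mₓ:
  age 4: 0.750 × 153 = 114.7500
  age 5: 0.600 × 25 = 15.0000
  age 6: 0.489 × 284 = 138.8760
  age 7: 0.425 × 482 = 204.8500
  age 8: 0.368 × 129 = 47.4720
  age 9: 0.318 × 387 = 123.0660
R₀ = 114.7500 + 15.0000 + 138.8760 + 204.8500 + 47.4720 + 123.0660 = 644.0140

644.01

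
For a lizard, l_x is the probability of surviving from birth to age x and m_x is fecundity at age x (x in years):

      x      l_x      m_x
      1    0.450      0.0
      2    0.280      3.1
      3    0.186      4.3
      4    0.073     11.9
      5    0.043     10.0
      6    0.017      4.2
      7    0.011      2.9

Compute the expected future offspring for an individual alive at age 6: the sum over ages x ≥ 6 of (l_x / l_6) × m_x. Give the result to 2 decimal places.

6.08

l_6 = 0.017. Conditional survival from age 6 to x is l_x / l_6.
  x=6: (0.017/0.017) × 4.2 = 4.2000
  x=7: (0.011/0.017) × 2.9 = 1.8765
Sum = 4.2000 + 1.8765 = 6.0765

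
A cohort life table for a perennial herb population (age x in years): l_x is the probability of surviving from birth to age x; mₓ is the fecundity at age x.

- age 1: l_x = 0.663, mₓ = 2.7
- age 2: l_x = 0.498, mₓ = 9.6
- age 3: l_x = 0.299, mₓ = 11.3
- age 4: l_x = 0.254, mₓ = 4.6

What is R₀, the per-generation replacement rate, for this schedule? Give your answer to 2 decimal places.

R₀ = Σ l_x mₓ:
  age 1: 0.663 × 2.7 = 1.7901
  age 2: 0.498 × 9.6 = 4.7808
  age 3: 0.299 × 11.3 = 3.3787
  age 4: 0.254 × 4.6 = 1.1684
R₀ = 1.7901 + 4.7808 + 3.3787 + 1.1684 = 11.1180

11.12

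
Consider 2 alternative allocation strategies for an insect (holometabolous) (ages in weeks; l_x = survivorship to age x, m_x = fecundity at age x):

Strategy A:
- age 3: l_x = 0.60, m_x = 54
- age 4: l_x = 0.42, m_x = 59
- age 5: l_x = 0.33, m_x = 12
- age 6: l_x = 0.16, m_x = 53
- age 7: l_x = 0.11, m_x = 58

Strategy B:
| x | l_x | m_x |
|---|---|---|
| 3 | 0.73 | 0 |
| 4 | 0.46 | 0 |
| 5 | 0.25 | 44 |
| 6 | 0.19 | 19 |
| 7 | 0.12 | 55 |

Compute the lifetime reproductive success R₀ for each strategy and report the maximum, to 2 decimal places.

76.00

Strategy A: R₀ = 0.60×54 + 0.42×59 + 0.33×12 + 0.16×53 + 0.11×58 = 76.0000
Strategy B: R₀ = 0.73×0 + 0.46×0 + 0.25×44 + 0.19×19 + 0.12×55 = 21.2100
Highest R₀: strategy A with 76.0000.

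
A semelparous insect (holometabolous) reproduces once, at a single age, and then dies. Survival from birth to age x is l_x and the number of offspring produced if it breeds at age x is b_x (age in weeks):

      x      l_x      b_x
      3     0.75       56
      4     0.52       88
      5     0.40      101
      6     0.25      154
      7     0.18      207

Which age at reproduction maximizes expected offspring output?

4

Expected offspring if breeding at age x = l_x × b_x:
  age 3: 0.75 × 56 = 42.000
  age 4: 0.52 × 88 = 45.760
  age 5: 0.40 × 101 = 40.400
  age 6: 0.25 × 154 = 38.500
  age 7: 0.18 × 207 = 37.260
Maximum at age 4 (45.760).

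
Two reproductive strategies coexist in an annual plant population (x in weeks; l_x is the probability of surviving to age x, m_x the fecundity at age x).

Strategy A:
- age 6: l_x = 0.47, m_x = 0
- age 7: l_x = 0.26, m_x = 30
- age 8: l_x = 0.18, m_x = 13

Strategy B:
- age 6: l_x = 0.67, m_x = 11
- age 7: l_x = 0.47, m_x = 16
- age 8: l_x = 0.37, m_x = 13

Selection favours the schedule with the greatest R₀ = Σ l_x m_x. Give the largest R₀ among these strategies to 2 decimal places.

Strategy A: R₀ = 0.47×0 + 0.26×30 + 0.18×13 = 10.1400
Strategy B: R₀ = 0.67×11 + 0.47×16 + 0.37×13 = 19.7000
Highest R₀: strategy B with 19.7000.

19.70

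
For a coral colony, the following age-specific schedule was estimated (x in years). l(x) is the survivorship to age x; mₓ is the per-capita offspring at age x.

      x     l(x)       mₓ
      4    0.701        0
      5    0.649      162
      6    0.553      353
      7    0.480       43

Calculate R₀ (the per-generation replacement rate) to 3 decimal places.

320.987

R₀ = Σ l(x) mₓ:
  age 4: 0.701 × 0 = 0.0000
  age 5: 0.649 × 162 = 105.1380
  age 6: 0.553 × 353 = 195.2090
  age 7: 0.480 × 43 = 20.6400
R₀ = 0.0000 + 105.1380 + 195.2090 + 20.6400 = 320.9870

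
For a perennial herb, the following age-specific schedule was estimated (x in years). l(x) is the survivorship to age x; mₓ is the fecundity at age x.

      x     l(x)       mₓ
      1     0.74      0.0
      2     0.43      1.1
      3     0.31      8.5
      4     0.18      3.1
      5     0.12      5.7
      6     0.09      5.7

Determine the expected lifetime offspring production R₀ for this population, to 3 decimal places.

R₀ = Σ l(x) mₓ:
  age 1: 0.74 × 0.0 = 0.0000
  age 2: 0.43 × 1.1 = 0.4730
  age 3: 0.31 × 8.5 = 2.6350
  age 4: 0.18 × 3.1 = 0.5580
  age 5: 0.12 × 5.7 = 0.6840
  age 6: 0.09 × 5.7 = 0.5130
R₀ = 0.0000 + 0.4730 + 2.6350 + 0.5580 + 0.6840 + 0.5130 = 4.8630

4.863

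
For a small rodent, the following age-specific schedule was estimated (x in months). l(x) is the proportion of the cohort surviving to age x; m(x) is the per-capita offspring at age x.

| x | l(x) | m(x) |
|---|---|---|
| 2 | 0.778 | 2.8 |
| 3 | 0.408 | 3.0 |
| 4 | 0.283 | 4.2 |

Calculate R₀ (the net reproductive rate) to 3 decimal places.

4.591

R₀ = Σ l(x) m(x):
  age 2: 0.778 × 2.8 = 2.1784
  age 3: 0.408 × 3.0 = 1.2240
  age 4: 0.283 × 4.2 = 1.1886
R₀ = 2.1784 + 1.2240 + 1.1886 = 4.5910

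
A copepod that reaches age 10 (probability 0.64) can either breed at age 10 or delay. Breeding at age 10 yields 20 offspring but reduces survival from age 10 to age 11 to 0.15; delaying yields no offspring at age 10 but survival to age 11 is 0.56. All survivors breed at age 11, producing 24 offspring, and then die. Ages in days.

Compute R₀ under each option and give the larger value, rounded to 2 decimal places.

15.10

breed at age 10: R₀ = 0.64 × (20 + 0.15 × 24) = 0.64 × 23.6000 = 15.1040
delay to age 11: R₀ = 0.64 × (0.56 × 24) = 0.64 × 13.4400 = 8.6016
Higher: breed at age 10 (15.1040).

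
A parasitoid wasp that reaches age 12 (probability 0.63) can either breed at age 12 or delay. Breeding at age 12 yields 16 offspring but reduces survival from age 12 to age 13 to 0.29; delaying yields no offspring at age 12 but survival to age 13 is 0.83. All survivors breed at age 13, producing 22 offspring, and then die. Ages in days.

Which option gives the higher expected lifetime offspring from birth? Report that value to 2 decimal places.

14.10

breed at age 12: R₀ = 0.63 × (16 + 0.29 × 22) = 0.63 × 22.3800 = 14.0994
delay to age 13: R₀ = 0.63 × (0.83 × 22) = 0.63 × 18.2600 = 11.5038
Higher: breed at age 12 (14.0994).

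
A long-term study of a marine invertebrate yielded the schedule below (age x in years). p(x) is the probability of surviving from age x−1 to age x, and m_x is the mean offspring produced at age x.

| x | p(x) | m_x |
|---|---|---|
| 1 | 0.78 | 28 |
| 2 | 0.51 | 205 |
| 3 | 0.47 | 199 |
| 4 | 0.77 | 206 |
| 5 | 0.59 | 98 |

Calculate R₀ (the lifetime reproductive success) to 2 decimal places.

178.58

Survivorship from birth: l_x = p_1·p_2·…·p_x.
  l_1 = 0.78000
  l_2 = 0.39780
  l_3 = 0.18697
  l_4 = 0.14396
  l_5 = 0.08494
R₀ = Σ l_x m_x:
  age 1: 0.78000 × 28 = 21.8400
  age 2: 0.39780 × 205 = 81.5490
  age 3: 0.18697 × 199 = 37.2070
  age 4: 0.14396 × 206 = 29.6558
  age 5: 0.08494 × 98 = 8.3241
R₀ = 21.8400 + 81.5490 + 37.2070 + 29.6558 + 8.3241 = 178.5759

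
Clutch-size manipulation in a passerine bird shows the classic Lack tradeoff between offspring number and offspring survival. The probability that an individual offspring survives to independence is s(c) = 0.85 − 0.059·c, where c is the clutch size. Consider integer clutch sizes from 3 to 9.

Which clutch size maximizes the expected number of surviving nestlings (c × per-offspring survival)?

7

Expected surviving nestlings = c × s(c):
  c=3: 3 × 0.673 = 2.019
  c=4: 4 × 0.614 = 2.456
  c=5: 5 × 0.555 = 2.775
  c=6: 6 × 0.496 = 2.976
  c=7: 7 × 0.437 = 3.059
  c=8: 8 × 0.378 = 3.024
  c=9: 9 × 0.319 = 2.871
Maximum at c = 7 (3.059 surviving nestlings).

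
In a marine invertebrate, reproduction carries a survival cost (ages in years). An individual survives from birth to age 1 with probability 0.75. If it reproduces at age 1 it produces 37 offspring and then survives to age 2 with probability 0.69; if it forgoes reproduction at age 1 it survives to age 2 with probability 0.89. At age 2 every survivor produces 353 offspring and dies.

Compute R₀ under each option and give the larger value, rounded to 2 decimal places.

breed at age 1: R₀ = 0.75 × (37 + 0.69 × 353) = 0.75 × 280.5700 = 210.4275
delay to age 2: R₀ = 0.75 × (0.89 × 353) = 0.75 × 314.1700 = 235.6275
Higher: delay to age 2 (235.6275).

235.63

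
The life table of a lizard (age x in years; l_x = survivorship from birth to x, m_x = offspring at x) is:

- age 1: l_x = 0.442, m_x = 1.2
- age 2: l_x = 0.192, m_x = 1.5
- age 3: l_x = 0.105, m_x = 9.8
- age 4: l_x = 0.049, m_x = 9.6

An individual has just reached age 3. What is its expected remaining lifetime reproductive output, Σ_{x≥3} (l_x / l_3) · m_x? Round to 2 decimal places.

14.28

l_3 = 0.105. Conditional survival from age 3 to x is l_x / l_3.
  x=3: (0.105/0.105) × 9.8 = 9.8000
  x=4: (0.049/0.105) × 9.6 = 4.4800
Sum = 9.8000 + 4.4800 = 14.2800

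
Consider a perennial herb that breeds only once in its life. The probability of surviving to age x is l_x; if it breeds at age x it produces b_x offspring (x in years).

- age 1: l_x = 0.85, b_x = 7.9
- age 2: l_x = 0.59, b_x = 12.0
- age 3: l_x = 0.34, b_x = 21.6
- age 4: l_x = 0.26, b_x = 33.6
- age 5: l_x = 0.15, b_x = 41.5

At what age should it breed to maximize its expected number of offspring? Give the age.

4

Expected offspring if breeding at age x = l_x × b_x:
  age 1: 0.85 × 7.9 = 6.715
  age 2: 0.59 × 12.0 = 7.080
  age 3: 0.34 × 21.6 = 7.344
  age 4: 0.26 × 33.6 = 8.736
  age 5: 0.15 × 41.5 = 6.225
Maximum at age 4 (8.736).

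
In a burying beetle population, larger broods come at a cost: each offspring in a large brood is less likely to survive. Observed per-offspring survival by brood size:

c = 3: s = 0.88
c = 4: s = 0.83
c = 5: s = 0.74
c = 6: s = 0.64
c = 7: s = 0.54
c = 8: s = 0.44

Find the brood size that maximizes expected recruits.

6

Expected recruits = c × s(c):
  c=3: 3 × 0.88 = 2.640
  c=4: 4 × 0.83 = 3.320
  c=5: 5 × 0.74 = 3.700
  c=6: 6 × 0.64 = 3.840
  c=7: 7 × 0.54 = 3.780
  c=8: 8 × 0.44 = 3.520
Maximum at c = 6 (3.840 recruits).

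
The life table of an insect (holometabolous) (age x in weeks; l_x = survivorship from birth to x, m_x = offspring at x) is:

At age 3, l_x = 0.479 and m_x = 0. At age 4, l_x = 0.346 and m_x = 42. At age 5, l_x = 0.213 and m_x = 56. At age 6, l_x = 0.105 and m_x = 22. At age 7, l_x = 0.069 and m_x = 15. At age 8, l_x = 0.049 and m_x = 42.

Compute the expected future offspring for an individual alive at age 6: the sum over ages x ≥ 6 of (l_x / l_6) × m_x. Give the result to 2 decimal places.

51.46

l_6 = 0.105. Conditional survival from age 6 to x is l_x / l_6.
  x=6: (0.105/0.105) × 22 = 22.0000
  x=7: (0.069/0.105) × 15 = 9.8571
  x=8: (0.049/0.105) × 42 = 19.6000
Sum = 22.0000 + 9.8571 + 19.6000 = 51.4571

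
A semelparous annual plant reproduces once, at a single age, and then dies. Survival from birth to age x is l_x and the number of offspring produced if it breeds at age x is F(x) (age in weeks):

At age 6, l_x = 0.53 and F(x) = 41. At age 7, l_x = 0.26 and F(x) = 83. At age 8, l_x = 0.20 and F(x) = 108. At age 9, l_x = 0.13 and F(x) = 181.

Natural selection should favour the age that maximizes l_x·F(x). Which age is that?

Expected offspring if breeding at age x = l_x × F(x):
  age 6: 0.53 × 41 = 21.730
  age 7: 0.26 × 83 = 21.580
  age 8: 0.20 × 108 = 21.600
  age 9: 0.13 × 181 = 23.530
Maximum at age 9 (23.530).

9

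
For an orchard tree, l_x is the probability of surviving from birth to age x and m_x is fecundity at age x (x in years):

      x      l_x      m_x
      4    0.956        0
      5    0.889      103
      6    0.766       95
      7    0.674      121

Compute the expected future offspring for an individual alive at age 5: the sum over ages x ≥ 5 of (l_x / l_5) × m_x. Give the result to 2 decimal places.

276.59

l_5 = 0.889. Conditional survival from age 5 to x is l_x / l_5.
  x=5: (0.889/0.889) × 103 = 103.0000
  x=6: (0.766/0.889) × 95 = 81.8560
  x=7: (0.674/0.889) × 121 = 91.7368
Sum = 103.0000 + 81.8560 + 91.7368 = 276.5928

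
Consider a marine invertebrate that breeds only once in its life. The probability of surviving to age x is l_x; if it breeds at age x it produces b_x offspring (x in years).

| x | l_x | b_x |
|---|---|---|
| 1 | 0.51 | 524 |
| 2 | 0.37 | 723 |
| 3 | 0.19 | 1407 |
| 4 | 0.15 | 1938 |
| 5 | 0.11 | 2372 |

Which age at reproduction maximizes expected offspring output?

4

Expected offspring if breeding at age x = l_x × b_x:
  age 1: 0.51 × 524 = 267.240
  age 2: 0.37 × 723 = 267.510
  age 3: 0.19 × 1407 = 267.330
  age 4: 0.15 × 1938 = 290.700
  age 5: 0.11 × 2372 = 260.920
Maximum at age 4 (290.700).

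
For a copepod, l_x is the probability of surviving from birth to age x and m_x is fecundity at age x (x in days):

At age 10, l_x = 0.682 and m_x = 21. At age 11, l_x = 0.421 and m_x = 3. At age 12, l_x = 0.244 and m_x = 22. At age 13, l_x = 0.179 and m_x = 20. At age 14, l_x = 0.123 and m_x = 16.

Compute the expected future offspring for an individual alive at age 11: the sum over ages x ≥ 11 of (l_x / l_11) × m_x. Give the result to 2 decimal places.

28.93

l_11 = 0.421. Conditional survival from age 11 to x is l_x / l_11.
  x=11: (0.421/0.421) × 3 = 3.0000
  x=12: (0.244/0.421) × 22 = 12.7506
  x=13: (0.179/0.421) × 20 = 8.5036
  x=14: (0.123/0.421) × 16 = 4.6746
Sum = 3.0000 + 12.7506 + 8.5036 + 4.6746 = 28.9287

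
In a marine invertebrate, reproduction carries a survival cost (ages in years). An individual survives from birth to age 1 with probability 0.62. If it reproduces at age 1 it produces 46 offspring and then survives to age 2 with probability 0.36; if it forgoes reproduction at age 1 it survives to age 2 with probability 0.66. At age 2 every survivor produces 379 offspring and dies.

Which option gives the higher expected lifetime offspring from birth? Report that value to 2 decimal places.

breed at age 1: R₀ = 0.62 × (46 + 0.36 × 379) = 0.62 × 182.4400 = 113.1128
delay to age 2: R₀ = 0.62 × (0.66 × 379) = 0.62 × 250.1400 = 155.0868
Higher: delay to age 2 (155.0868).

155.09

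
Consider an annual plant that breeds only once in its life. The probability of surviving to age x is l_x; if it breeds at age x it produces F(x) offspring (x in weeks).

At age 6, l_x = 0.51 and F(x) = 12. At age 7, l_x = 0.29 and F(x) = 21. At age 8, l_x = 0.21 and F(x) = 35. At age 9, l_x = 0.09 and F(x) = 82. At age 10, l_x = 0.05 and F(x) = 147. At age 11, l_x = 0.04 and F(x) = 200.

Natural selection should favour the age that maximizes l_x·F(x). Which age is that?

Expected offspring if breeding at age x = l_x × F(x):
  age 6: 0.51 × 12 = 6.120
  age 7: 0.29 × 21 = 6.090
  age 8: 0.21 × 35 = 7.350
  age 9: 0.09 × 82 = 7.380
  age 10: 0.05 × 147 = 7.350
  age 11: 0.04 × 200 = 8.000
Maximum at age 11 (8.000).

11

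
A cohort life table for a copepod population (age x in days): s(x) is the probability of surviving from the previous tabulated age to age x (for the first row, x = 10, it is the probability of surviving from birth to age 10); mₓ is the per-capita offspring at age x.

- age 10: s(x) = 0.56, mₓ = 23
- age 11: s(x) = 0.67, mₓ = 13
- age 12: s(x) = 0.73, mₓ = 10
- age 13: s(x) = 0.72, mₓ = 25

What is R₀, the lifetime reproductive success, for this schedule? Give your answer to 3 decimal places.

25.427

Survivorship from birth: l_x = s_10·s_11·…·s_x.
  l_10 = 0.56000
  l_11 = 0.37520
  l_12 = 0.27390
  l_13 = 0.19721
R₀ = Σ l_x mₓ:
  age 10: 0.56000 × 23 = 12.8800
  age 11: 0.37520 × 13 = 4.8776
  age 12: 0.27390 × 10 = 2.7390
  age 13: 0.19721 × 25 = 4.9303
R₀ = 12.8800 + 4.8776 + 2.7390 + 4.9303 = 25.4269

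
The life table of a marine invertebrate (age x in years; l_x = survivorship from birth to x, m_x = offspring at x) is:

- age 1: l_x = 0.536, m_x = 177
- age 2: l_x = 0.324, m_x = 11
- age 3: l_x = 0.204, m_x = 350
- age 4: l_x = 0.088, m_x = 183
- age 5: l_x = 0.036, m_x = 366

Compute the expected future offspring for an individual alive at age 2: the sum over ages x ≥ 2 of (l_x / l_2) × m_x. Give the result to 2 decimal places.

321.74

l_2 = 0.324. Conditional survival from age 2 to x is l_x / l_2.
  x=2: (0.324/0.324) × 11 = 11.0000
  x=3: (0.204/0.324) × 350 = 220.3704
  x=4: (0.088/0.324) × 183 = 49.7037
  x=5: (0.036/0.324) × 366 = 40.6667
Sum = 11.0000 + 220.3704 + 49.7037 + 40.6667 = 321.7407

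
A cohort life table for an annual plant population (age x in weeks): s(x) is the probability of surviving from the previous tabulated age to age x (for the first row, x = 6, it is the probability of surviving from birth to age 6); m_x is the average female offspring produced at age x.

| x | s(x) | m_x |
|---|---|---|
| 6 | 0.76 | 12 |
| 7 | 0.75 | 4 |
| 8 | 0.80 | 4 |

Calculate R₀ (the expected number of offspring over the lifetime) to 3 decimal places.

13.224

Survivorship from birth: l_x = s_6·s_7·…·s_x.
  l_6 = 0.76000
  l_7 = 0.57000
  l_8 = 0.45600
R₀ = Σ l_x m_x:
  age 6: 0.76000 × 12 = 9.1200
  age 7: 0.57000 × 4 = 2.2800
  age 8: 0.45600 × 4 = 1.8240
R₀ = 9.1200 + 2.2800 + 1.8240 = 13.2240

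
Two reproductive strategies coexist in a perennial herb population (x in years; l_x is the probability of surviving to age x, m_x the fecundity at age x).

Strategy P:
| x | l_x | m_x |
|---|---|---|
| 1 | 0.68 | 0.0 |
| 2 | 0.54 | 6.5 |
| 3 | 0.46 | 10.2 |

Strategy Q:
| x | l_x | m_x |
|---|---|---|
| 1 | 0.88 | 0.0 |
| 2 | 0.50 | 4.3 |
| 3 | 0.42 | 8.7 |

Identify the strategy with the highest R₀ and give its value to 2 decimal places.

Strategy P: R₀ = 0.68×0.0 + 0.54×6.5 + 0.46×10.2 = 8.2020
Strategy Q: R₀ = 0.88×0.0 + 0.50×4.3 + 0.42×8.7 = 5.8040
Highest R₀: strategy P with 8.2020.

8.20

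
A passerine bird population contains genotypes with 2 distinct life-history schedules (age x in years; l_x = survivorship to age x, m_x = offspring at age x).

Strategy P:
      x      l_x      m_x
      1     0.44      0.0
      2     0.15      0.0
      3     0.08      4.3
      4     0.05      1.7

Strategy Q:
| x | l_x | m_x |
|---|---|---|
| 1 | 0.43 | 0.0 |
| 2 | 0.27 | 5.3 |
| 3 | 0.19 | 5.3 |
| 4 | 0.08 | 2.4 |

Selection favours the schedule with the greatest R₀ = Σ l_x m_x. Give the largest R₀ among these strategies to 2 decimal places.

Strategy P: R₀ = 0.44×0.0 + 0.15×0.0 + 0.08×4.3 + 0.05×1.7 = 0.4290
Strategy Q: R₀ = 0.43×0.0 + 0.27×5.3 + 0.19×5.3 + 0.08×2.4 = 2.6300
Highest R₀: strategy Q with 2.6300.

2.63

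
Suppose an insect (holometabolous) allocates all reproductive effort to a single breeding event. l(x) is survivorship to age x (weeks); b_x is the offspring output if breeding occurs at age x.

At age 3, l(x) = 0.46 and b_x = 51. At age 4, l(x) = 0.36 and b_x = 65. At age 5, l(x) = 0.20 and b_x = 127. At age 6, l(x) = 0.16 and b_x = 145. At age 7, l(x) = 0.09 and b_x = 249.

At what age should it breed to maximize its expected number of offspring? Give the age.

Expected offspring if breeding at age x = l(x) × b_x:
  age 3: 0.46 × 51 = 23.460
  age 4: 0.36 × 65 = 23.400
  age 5: 0.20 × 127 = 25.400
  age 6: 0.16 × 145 = 23.200
  age 7: 0.09 × 249 = 22.410
Maximum at age 5 (25.400).

5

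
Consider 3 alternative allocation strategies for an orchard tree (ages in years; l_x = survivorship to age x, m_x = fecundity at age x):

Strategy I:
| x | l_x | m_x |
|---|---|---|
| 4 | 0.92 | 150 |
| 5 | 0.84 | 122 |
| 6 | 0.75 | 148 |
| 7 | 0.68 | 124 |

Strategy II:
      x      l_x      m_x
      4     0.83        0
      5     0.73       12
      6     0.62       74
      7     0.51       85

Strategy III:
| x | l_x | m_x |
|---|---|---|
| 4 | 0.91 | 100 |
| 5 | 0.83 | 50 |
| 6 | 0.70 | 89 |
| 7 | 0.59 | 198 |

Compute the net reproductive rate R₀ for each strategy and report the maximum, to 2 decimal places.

435.80

Strategy I: R₀ = 0.92×150 + 0.84×122 + 0.75×148 + 0.68×124 = 435.8000
Strategy II: R₀ = 0.83×0 + 0.73×12 + 0.62×74 + 0.51×85 = 97.9900
Strategy III: R₀ = 0.91×100 + 0.83×50 + 0.70×89 + 0.59×198 = 311.6200
Highest R₀: strategy I with 435.8000.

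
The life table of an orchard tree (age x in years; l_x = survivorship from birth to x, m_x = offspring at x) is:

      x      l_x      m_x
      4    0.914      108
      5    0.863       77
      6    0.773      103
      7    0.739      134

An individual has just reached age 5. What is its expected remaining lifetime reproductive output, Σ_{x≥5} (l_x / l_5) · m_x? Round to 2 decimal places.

l_5 = 0.863. Conditional survival from age 5 to x is l_x / l_5.
  x=5: (0.863/0.863) × 77 = 77.0000
  x=6: (0.773/0.863) × 103 = 92.2584
  x=7: (0.739/0.863) × 134 = 114.7462
Sum = 77.0000 + 92.2584 + 114.7462 = 284.0046

284.00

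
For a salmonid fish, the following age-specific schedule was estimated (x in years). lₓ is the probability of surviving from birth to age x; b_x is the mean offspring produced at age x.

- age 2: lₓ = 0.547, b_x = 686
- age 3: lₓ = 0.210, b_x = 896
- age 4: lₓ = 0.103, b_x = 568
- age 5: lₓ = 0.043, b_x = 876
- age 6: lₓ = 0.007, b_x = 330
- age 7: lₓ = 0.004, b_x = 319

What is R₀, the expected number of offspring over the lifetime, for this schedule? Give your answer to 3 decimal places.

R₀ = Σ lₓ b_x:
  age 2: 0.547 × 686 = 375.2420
  age 3: 0.210 × 896 = 188.1600
  age 4: 0.103 × 568 = 58.5040
  age 5: 0.043 × 876 = 37.6680
  age 6: 0.007 × 330 = 2.3100
  age 7: 0.004 × 319 = 1.2760
R₀ = 375.2420 + 188.1600 + 58.5040 + 37.6680 + 2.3100 + 1.2760 = 663.1600

663.160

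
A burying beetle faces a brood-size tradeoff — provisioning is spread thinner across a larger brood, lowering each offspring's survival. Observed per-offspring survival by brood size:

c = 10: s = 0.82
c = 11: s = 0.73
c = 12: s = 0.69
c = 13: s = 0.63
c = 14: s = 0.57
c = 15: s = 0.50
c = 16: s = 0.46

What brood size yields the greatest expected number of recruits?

Expected recruits = c × s(c):
  c=10: 10 × 0.82 = 8.200
  c=11: 11 × 0.73 = 8.030
  c=12: 12 × 0.69 = 8.280
  c=13: 13 × 0.63 = 8.190
  c=14: 14 × 0.57 = 7.980
  c=15: 15 × 0.50 = 7.500
  c=16: 16 × 0.46 = 7.360
Maximum at c = 12 (8.280 recruits).

12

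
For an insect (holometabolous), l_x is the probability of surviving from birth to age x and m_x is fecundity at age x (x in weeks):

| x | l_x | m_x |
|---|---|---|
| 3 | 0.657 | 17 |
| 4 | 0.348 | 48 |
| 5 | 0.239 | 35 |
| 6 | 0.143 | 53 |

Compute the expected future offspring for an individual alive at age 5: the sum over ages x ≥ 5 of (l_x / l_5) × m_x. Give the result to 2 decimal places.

l_5 = 0.239. Conditional survival from age 5 to x is l_x / l_5.
  x=5: (0.239/0.239) × 35 = 35.0000
  x=6: (0.143/0.239) × 53 = 31.7113
Sum = 35.0000 + 31.7113 = 66.7113

66.71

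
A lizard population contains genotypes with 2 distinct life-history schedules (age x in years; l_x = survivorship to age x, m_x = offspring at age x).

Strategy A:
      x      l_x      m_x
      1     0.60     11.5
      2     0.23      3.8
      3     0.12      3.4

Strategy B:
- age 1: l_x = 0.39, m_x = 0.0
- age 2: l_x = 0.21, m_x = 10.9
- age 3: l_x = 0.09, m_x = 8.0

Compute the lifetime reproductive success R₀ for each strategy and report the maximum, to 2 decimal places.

Strategy A: R₀ = 0.60×11.5 + 0.23×3.8 + 0.12×3.4 = 8.1820
Strategy B: R₀ = 0.39×0.0 + 0.21×10.9 + 0.09×8.0 = 3.0090
Highest R₀: strategy A with 8.1820.

8.18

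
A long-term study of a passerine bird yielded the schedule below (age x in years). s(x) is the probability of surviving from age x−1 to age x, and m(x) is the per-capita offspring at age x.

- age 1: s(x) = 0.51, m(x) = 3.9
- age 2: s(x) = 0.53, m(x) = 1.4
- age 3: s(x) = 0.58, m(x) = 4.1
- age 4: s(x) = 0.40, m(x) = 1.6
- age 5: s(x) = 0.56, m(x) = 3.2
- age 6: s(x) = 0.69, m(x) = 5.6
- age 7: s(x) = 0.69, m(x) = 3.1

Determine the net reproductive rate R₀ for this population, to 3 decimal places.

Survivorship from birth: l_x = s_1·s_2·…·s_x.
  l_1 = 0.51000
  l_2 = 0.27030
  l_3 = 0.15677
  l_4 = 0.06271
  l_5 = 0.03512
  l_6 = 0.02423
  l_7 = 0.01672
R₀ = Σ l_x m(x):
  age 1: 0.51000 × 3.9 = 1.9890
  age 2: 0.27030 × 1.4 = 0.3784
  age 3: 0.15677 × 4.1 = 0.6428
  age 4: 0.06271 × 1.6 = 0.1003
  age 5: 0.03512 × 3.2 = 0.1124
  age 6: 0.02423 × 5.6 = 0.1357
  age 7: 0.01672 × 3.1 = 0.0518
R₀ = 1.9890 + 0.3784 + 0.6428 + 0.1003 + 0.1124 + 0.1357 + 0.0518 = 3.4104

3.410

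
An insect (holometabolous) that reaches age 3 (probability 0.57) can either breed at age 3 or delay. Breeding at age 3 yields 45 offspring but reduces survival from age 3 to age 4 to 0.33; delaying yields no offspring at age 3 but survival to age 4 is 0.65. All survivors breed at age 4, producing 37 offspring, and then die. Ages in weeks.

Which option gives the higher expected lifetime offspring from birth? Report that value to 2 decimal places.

32.61

breed at age 3: R₀ = 0.57 × (45 + 0.33 × 37) = 0.57 × 57.2100 = 32.6097
delay to age 4: R₀ = 0.57 × (0.65 × 37) = 0.57 × 24.0500 = 13.7085
Higher: breed at age 3 (32.6097).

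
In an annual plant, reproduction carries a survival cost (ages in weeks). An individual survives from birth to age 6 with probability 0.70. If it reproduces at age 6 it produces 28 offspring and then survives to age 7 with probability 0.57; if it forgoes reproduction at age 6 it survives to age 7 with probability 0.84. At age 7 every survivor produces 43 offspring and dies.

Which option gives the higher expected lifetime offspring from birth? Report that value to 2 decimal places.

breed at age 6: R₀ = 0.70 × (28 + 0.57 × 43) = 0.70 × 52.5100 = 36.7570
delay to age 7: R₀ = 0.70 × (0.84 × 43) = 0.70 × 36.1200 = 25.2840
Higher: breed at age 6 (36.7570).

36.76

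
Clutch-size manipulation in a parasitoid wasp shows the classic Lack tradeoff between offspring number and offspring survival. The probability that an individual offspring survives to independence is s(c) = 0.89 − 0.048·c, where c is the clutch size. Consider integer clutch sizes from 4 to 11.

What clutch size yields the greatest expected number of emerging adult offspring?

Expected emerging adult offspring = c × s(c):
  c=4: 4 × 0.698 = 2.792
  c=5: 5 × 0.650 = 3.250
  c=6: 6 × 0.602 = 3.612
  c=7: 7 × 0.554 = 3.878
  c=8: 8 × 0.506 = 4.048
  c=9: 9 × 0.458 = 4.122
  c=10: 10 × 0.410 = 4.100
  c=11: 11 × 0.362 = 3.982
Maximum at c = 9 (4.122 emerging adult offspring).

9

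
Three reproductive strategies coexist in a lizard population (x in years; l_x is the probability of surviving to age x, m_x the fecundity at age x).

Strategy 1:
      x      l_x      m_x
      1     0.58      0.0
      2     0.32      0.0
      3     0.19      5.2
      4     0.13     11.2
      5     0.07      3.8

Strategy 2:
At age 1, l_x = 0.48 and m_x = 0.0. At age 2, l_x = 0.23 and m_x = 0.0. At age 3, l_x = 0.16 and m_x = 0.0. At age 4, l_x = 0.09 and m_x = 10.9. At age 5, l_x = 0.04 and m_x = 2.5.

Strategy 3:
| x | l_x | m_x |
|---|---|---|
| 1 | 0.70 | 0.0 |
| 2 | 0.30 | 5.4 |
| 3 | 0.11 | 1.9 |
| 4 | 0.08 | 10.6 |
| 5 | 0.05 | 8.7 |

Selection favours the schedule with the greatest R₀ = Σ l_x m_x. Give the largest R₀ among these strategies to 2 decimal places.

Strategy 1: R₀ = 0.58×0.0 + 0.32×0.0 + 0.19×5.2 + 0.13×11.2 + 0.07×3.8 = 2.7100
Strategy 2: R₀ = 0.48×0.0 + 0.23×0.0 + 0.16×0.0 + 0.09×10.9 + 0.04×2.5 = 1.0810
Strategy 3: R₀ = 0.70×0.0 + 0.30×5.4 + 0.11×1.9 + 0.08×10.6 + 0.05×8.7 = 3.1120
Highest R₀: strategy 3 with 3.1120.

3.11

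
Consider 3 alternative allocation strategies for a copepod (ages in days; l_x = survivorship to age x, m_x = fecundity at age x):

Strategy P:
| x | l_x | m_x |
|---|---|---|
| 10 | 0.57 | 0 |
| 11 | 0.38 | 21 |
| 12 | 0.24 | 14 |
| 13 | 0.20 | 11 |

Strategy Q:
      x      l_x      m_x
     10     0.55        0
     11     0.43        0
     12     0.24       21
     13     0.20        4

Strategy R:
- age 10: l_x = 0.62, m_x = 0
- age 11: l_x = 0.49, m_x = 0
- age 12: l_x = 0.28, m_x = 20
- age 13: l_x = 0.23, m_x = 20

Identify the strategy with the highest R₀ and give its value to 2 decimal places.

Strategy P: R₀ = 0.57×0 + 0.38×21 + 0.24×14 + 0.20×11 = 13.5400
Strategy Q: R₀ = 0.55×0 + 0.43×0 + 0.24×21 + 0.20×4 = 5.8400
Strategy R: R₀ = 0.62×0 + 0.49×0 + 0.28×20 + 0.23×20 = 10.2000
Highest R₀: strategy P with 13.5400.

13.54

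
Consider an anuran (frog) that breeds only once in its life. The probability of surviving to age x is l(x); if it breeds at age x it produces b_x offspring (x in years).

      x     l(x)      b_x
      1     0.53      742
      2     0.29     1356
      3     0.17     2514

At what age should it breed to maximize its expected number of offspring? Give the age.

3

Expected offspring if breeding at age x = l(x) × b_x:
  age 1: 0.53 × 742 = 393.260
  age 2: 0.29 × 1356 = 393.240
  age 3: 0.17 × 2514 = 427.380
Maximum at age 3 (427.380).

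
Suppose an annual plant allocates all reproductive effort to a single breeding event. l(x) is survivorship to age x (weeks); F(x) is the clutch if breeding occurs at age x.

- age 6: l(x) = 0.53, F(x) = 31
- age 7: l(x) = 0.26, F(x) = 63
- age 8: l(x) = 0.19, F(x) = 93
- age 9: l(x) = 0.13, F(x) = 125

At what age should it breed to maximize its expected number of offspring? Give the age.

Expected offspring if breeding at age x = l(x) × F(x):
  age 6: 0.53 × 31 = 16.430
  age 7: 0.26 × 63 = 16.380
  age 8: 0.19 × 93 = 17.670
  age 9: 0.13 × 125 = 16.250
Maximum at age 8 (17.670).

8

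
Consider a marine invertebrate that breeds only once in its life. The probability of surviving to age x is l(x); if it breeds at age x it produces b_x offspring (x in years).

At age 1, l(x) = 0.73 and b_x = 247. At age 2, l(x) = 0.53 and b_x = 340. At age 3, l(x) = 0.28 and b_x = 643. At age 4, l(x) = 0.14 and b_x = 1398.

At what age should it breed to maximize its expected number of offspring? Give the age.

4

Expected offspring if breeding at age x = l(x) × b_x:
  age 1: 0.73 × 247 = 180.310
  age 2: 0.53 × 340 = 180.200
  age 3: 0.28 × 643 = 180.040
  age 4: 0.14 × 1398 = 195.720
Maximum at age 4 (195.720).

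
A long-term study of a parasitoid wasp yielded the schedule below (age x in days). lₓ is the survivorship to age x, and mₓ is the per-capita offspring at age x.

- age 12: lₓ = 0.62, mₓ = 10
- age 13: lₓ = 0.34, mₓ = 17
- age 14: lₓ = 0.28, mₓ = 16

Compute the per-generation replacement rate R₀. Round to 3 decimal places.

16.460

R₀ = Σ lₓ mₓ:
  age 12: 0.62 × 10 = 6.2000
  age 13: 0.34 × 17 = 5.7800
  age 14: 0.28 × 16 = 4.4800
R₀ = 6.2000 + 5.7800 + 4.4800 = 16.4600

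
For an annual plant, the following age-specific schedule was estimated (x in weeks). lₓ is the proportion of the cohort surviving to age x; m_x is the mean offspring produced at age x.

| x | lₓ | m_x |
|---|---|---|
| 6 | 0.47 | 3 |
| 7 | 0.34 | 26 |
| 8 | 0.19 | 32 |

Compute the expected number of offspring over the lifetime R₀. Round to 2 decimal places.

R₀ = Σ lₓ m_x:
  age 6: 0.47 × 3 = 1.4100
  age 7: 0.34 × 26 = 8.8400
  age 8: 0.19 × 32 = 6.0800
R₀ = 1.4100 + 8.8400 + 6.0800 = 16.3300

16.33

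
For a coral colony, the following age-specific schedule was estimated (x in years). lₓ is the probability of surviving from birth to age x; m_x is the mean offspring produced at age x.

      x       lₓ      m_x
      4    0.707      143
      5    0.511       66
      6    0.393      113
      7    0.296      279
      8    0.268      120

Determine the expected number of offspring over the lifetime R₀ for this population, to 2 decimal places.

R₀ = Σ lₓ m_x:
  age 4: 0.707 × 143 = 101.1010
  age 5: 0.511 × 66 = 33.7260
  age 6: 0.393 × 113 = 44.4090
  age 7: 0.296 × 279 = 82.5840
  age 8: 0.268 × 120 = 32.1600
R₀ = 101.1010 + 33.7260 + 44.4090 + 82.5840 + 32.1600 = 293.9800

293.98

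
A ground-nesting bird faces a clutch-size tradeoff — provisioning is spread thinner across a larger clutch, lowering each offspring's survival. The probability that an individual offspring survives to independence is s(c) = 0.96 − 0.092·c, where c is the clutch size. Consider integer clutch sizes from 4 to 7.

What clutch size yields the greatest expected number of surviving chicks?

Expected surviving chicks = c × s(c):
  c=4: 4 × 0.592 = 2.368
  c=5: 5 × 0.500 = 2.500
  c=6: 6 × 0.408 = 2.448
  c=7: 7 × 0.316 = 2.212
Maximum at c = 5 (2.500 surviving chicks).

5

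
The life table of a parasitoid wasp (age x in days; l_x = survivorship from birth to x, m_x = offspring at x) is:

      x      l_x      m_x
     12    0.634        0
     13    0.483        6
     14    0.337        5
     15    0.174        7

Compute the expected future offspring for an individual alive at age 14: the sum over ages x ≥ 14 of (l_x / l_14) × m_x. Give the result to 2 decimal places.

l_14 = 0.337. Conditional survival from age 14 to x is l_x / l_14.
  x=14: (0.337/0.337) × 5 = 5.0000
  x=15: (0.174/0.337) × 7 = 3.6142
Sum = 5.0000 + 3.6142 = 8.6142

8.61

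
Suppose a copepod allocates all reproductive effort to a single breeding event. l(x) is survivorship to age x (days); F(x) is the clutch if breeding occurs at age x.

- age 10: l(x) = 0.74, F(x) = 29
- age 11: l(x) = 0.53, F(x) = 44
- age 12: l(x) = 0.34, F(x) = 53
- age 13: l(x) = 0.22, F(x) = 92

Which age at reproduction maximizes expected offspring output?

Expected offspring if breeding at age x = l(x) × F(x):
  age 10: 0.74 × 29 = 21.460
  age 11: 0.53 × 44 = 23.320
  age 12: 0.34 × 53 = 18.020
  age 13: 0.22 × 92 = 20.240
Maximum at age 11 (23.320).

11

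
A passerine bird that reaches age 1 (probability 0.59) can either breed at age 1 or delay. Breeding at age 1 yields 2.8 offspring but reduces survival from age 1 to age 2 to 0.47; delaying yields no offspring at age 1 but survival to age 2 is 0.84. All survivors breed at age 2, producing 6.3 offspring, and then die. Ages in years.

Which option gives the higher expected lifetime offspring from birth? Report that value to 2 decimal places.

breed at age 1: R₀ = 0.59 × (2.8 + 0.47 × 6.3) = 0.59 × 5.7610 = 3.3990
delay to age 2: R₀ = 0.59 × (0.84 × 6.3) = 0.59 × 5.2920 = 3.1223
Higher: breed at age 1 (3.3990).

3.40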